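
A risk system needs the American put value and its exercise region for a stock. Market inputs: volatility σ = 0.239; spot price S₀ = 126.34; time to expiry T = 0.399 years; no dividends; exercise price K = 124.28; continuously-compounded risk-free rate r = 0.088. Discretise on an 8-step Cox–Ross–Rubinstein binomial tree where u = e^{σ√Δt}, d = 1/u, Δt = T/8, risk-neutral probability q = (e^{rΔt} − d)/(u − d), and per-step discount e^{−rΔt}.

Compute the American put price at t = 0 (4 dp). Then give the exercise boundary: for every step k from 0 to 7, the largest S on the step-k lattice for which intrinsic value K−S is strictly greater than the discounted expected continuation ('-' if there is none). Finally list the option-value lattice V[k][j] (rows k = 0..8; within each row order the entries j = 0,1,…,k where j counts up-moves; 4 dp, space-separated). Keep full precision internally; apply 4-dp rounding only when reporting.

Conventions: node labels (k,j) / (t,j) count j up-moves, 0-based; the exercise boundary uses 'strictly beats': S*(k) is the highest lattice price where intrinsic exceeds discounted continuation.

Δt=0.04988, u=1.05483, d=0.94802, q=0.52784, disc=e^(-rΔt)=0.99562
k=8 terminal: V=max(K-S,0) → 41.8479 32.5614 22.2287 10.7319 0.0000 0.0000 0.0000 0.0000 0.0000
k=7: j=0 S=86.9515 intr=37.3285 cont=36.7842 V=37.3285[EX]; j=1 S=96.7471 intr=27.5329 cont=26.9886 V=27.5329[EX]; j=2 S=107.6463 intr=16.6337 cont=16.0894 V=16.6337[EX]; j=3 S=119.7734 intr=4.5066 cont=5.0449 V=5.0449[hold]; j=4 S=133.2666 intr=0.0000 cont=0.0000 V=0.0000[hold]; j=5 S=148.2800 intr=0.0000 cont=0.0000 V=0.0000[hold]; j=6 S=164.9847 intr=0.0000 cont=0.0000 V=0.0000[hold]; j=7 S=183.5713 intr=0.0000 cont=0.0000 V=0.0000[hold]  S*(7)=107.6463
k=6: j=0 S=91.7186 intr=32.5614 cont=32.0171 V=32.5614[EX]; j=1 S=102.0513 intr=22.2287 cont=21.6844 V=22.2287[EX]; j=2 S=113.5481 intr=10.7319 cont=10.4706 V=10.7319[EX]; j=3 S=126.3400 intr=0.0000 cont=2.3716 V=2.3716[hold]; j=4 S=140.5730 intr=0.0000 cont=0.0000 V=0.0000[hold]; j=5 S=156.4095 intr=0.0000 cont=0.0000 V=0.0000[hold]; j=6 S=174.0300 intr=0.0000 cont=0.0000 V=0.0000[hold]  S*(6)=113.5481
k=5: j=0 S=96.7471 intr=27.5329 cont=26.9886 V=27.5329[EX]; j=1 S=107.6463 intr=16.6337 cont=16.0894 V=16.6337[EX]; j=2 S=119.7734 intr=4.5066 cont=6.2913 V=6.2913[hold]; j=3 S=133.2666 intr=0.0000 cont=1.1148 V=1.1148[hold]; j=4 S=148.2800 intr=0.0000 cont=0.0000 V=0.0000[hold]; j=5 S=164.9847 intr=0.0000 cont=0.0000 V=0.0000[hold]  S*(5)=107.6463
k=4: j=0 S=102.0513 intr=22.2287 cont=21.6844 V=22.2287[EX]; j=1 S=113.5481 intr=10.7319 cont=11.1256 V=11.1256[hold]; j=2 S=126.3400 intr=0.0000 cont=3.5433 V=3.5433[hold]; j=3 S=140.5730 intr=0.0000 cont=0.5241 V=0.5241[hold]; j=4 S=156.4095 intr=0.0000 cont=0.0000 V=0.0000[hold]  S*(4)=102.0513
k=3: j=0 S=107.6463 intr=16.6337 cont=16.2963 V=16.6337[EX]; j=1 S=119.7734 intr=4.5066 cont=7.0921 V=7.0921[hold]; j=2 S=133.2666 intr=0.0000 cont=1.9411 V=1.9411[hold]; j=3 S=148.2800 intr=0.0000 cont=0.2464 V=0.2464[hold]  S*(3)=107.6463
k=2: j=0 S=113.5481 intr=10.7319 cont=11.5464 V=11.5464[hold]; j=1 S=126.3400 intr=0.0000 cont=4.3540 V=4.3540[hold]; j=2 S=140.5730 intr=0.0000 cont=1.0420 V=1.0420[hold]  S*(2)=-
k=1: j=0 S=119.7734 intr=4.5066 cont=7.7160 V=7.7160[hold]; j=1 S=133.2666 intr=0.0000 cont=2.5944 V=2.5944[hold]  S*(1)=-
k=0: j=0 S=126.3400 intr=0.0000 cont=4.9906 V=4.9906[hold]  S*(0)=-

price = 4.9906
boundary = - - - 107.6463 102.0513 107.6463 113.5481 107.6463
tree:
4.9906
7.7160 2.5944
11.5464 4.3540 1.0420
16.6337 7.0921 1.9411 0.2464
22.2287 11.1256 3.5433 0.5241 0.0000
27.5329 16.6337 6.2913 1.1148 0.0000 0.0000
32.5614 22.2287 10.7319 2.3716 0.0000 0.0000 0.0000
37.3285 27.5329 16.6337 5.0449 0.0000 0.0000 0.0000 0.0000
41.8479 32.5614 22.2287 10.7319 0.0000 0.0000 0.0000 0.0000 0.0000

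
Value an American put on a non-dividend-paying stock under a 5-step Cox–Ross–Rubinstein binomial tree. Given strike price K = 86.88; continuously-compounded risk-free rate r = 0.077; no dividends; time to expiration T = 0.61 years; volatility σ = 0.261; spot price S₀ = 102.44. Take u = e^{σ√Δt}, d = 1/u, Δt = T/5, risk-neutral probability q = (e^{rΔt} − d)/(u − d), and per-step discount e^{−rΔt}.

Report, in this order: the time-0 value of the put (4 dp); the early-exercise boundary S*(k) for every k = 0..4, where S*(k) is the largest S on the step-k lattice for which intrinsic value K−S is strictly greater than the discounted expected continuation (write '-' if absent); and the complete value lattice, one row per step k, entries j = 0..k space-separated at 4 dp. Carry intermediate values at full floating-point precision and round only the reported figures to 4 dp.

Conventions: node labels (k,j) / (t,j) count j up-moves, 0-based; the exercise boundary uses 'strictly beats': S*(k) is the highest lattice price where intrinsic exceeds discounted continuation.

Δt=0.12200  u=1.09545  d=0.91287  q=0.52892  discount=0.99065
step 5 (expiry): payoffs max(K−S,0) = 21.9402 8.9519 0.0000 0.0000 0.0000 0.0000
step 4: (k=4,j=0): S=71.1381, K−S=15.7419, hold=14.9295 ⇒ V=15.7419 exercise | (k=4,j=1): S=85.3662, K−S=1.5138, hold=4.1776 ⇒ V=4.1776 continue | (k=4,j=2): S=102.4400, K−S=0.0000, hold=0.0000 ⇒ V=0.0000 continue | (k=4,j=3): S=122.9286, K−S=0.0000, hold=0.0000 ⇒ V=0.0000 continue | (k=4,j=4): S=147.5151, K−S=0.0000, hold=0.0000 ⇒ V=0.0000 continue  boundary S*=71.1381
step 3: (k=3,j=0): S=77.9281, K−S=8.9519, hold=9.5353 ⇒ V=9.5353 continue | (k=3,j=1): S=93.5143, K−S=0.0000, hold=1.9496 ⇒ V=1.9496 continue | (k=3,j=2): S=112.2177, K−S=0.0000, hold=0.0000 ⇒ V=0.0000 continue | (k=3,j=3): S=134.6619, K−S=0.0000, hold=0.0000 ⇒ V=0.0000 continue  boundary S*=-
step 2: (k=2,j=0): S=85.3662, K−S=1.5138, hold=5.4714 ⇒ V=5.4714 continue | (k=2,j=1): S=102.4400, K−S=0.0000, hold=0.9098 ⇒ V=0.9098 continue | (k=2,j=2): S=122.9286, K−S=0.0000, hold=0.0000 ⇒ V=0.0000 continue  boundary S*=-
step 1: (k=1,j=0): S=93.5143, K−S=0.0000, hold=3.0301 ⇒ V=3.0301 continue | (k=1,j=1): S=112.2177, K−S=0.0000, hold=0.4246 ⇒ V=0.4246 continue  boundary S*=-
step 0: (k=0,j=0): S=102.4400, K−S=0.0000, hold=1.6366 ⇒ V=1.6366 continue  boundary S*=-

price = 1.6366
boundary = - - - - 71.1381
tree:
1.6366
3.0301 0.4246
5.4714 0.9098 0.0000
9.5353 1.9496 0.0000 0.0000
15.7419 4.1776 0.0000 0.0000 0.0000
21.9402 8.9519 0.0000 0.0000 0.0000 0.0000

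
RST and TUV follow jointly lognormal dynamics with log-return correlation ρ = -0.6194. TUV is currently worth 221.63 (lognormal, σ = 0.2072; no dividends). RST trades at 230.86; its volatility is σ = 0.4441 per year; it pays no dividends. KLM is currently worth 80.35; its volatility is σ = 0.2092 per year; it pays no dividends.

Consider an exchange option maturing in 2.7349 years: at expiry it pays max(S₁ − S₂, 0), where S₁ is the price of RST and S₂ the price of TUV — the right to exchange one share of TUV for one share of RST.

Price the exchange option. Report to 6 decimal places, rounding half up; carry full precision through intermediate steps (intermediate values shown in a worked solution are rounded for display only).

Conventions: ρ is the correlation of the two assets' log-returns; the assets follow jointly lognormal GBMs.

σ_eff = √(σ₁² + σ₂² − 2ρσ₁σ₂) = √(0.4441² + 0.2072² − 2·-0.6194·0.4441·0.2072) = 0.595103
d₁ = (ln(S₁/S₂) + (q₂ − q₁ + σ_eff²/2)T) / (σ_eff√T) = (ln(230.86/221.63) + (0.0 − 0.0 + 0.177074)·2.7349) / 0.984154 = 0.533536
d₂ = d₁ − σ_eff√T = 0.533536 − 0.984154 = -0.450618
N(d₁) = 0.703169,  N(d₂) = 0.326132
V = S₁·e^{−q₁T}·N(d₁) − S₂·e^{−q₂T}·N(d₂) = 162.333537 − 72.280739 = 90.052798
Key observation: the rate r is irrelevant here: denominating values in TUV turns the exchange into a ratio option on S₁/S₂, and discounting at r drops out.

exchange price = 90.052798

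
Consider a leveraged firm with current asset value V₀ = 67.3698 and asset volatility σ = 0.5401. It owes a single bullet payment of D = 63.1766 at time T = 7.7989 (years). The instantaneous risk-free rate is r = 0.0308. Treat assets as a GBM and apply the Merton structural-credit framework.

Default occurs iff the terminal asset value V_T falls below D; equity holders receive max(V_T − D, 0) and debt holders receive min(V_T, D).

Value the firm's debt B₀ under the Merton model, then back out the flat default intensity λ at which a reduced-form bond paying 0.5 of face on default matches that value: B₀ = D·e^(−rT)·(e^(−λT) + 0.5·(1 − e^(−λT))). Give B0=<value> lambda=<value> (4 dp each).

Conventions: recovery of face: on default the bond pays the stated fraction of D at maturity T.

B0=25.8489 lambda=0.4112

Equity is a call on the firm's assets struck at D = 63.1766:
d₁ = [ln(V₀/D) + (r + σ²/2)T] / (σ√T)
   = [ln(67.3698/63.1766) + (0.0308 + 0.5·0.5401²)·7.7989] / (0.5401·√7.7989)
   = [0.064263 + 1.377707] / 1.508311 = 0.956016
d₂ = d₁ − σ√T = 0.956016 − 1.508311 = -0.552295
N(d₁) = 0.830468,  N(d₂) = 0.290373,  e^(−rT) = 0.786466
E₀ = V₀·N(d₁) − D·e^(−rT)·N(d₂)
   = 67.3698·0.830468 − 63.1766·0.786466·0.290373 = 41.520909
B₀ = V₀ − E₀ = 67.3698 − 41.520909 = 25.848891
e^(−λT) = (B₀·e^(rT)/D − 0.5)/(1 − 0.5) = (25.8489·1.271511/63.1766 − 0.5)/0.5 = 0.04048543
λ = −ln(0.04048543)/7.7989 = 0.411188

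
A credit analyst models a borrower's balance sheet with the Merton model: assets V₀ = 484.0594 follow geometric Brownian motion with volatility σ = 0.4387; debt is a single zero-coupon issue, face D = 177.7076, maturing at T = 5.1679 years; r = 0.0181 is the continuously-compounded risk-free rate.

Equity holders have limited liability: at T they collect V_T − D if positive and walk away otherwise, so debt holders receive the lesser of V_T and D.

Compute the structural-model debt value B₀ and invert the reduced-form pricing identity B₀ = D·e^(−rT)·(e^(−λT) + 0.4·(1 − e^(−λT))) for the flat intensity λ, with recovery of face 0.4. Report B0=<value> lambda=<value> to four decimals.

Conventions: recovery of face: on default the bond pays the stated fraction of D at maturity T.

B0=144.1255 lambda=0.0390

With assets at 484.0594 and a single debt payment of 177.7076 at 5.1679 years:
d₁ = [ln(V₀/D) + (r + σ²/2)T] / (σ√T)
   = [ln(484.0594/177.7076) + (0.0181 + 0.5·0.4387²)·5.1679] / (0.4387·√5.1679)
   = [1.002068 + 0.590840] / 0.997297 = 1.597225
d₂ = d₁ − σ√T = 1.597225 − 0.997297 = 0.599927
N(d₁) = 0.944892,  N(d₂) = 0.725723,  e^(−rT) = 0.910703
E₀ = V₀·N(d₁) − D·e^(−rT)·N(d₂)
   = 484.0594·0.944892 − 177.7076·0.910703·0.725723 = 339.933892
B₀ = V₀ − E₀ = 484.0594 − 339.933892 = 144.125508
e^(−λT) = (B₀·e^(rT)/D − 0.4)/(1 − 0.4) = (144.1255·1.098053/177.7076 − 0.4)/0.6 = 0.81758328
λ = −ln(0.81758328)/5.1679 = 0.038972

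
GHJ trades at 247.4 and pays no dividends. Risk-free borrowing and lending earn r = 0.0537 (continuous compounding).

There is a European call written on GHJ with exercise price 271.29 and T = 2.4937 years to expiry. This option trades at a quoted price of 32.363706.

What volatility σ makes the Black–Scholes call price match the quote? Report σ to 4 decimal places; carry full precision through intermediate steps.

sigma = 0.1775

At σ = 0.1775 the Black–Scholes value reproduces the quote:
σ√T = 0.1775·√2.4937 = 0.280298
d₁ = (ln(S/K) + (r+σ²/2)T) / (σ√T) = (ln(247.4/271.29) + (0.0537+0.1775²/2)·2.4937) / 0.280298 = (-0.092182 + 0.173195) / 0.280298 = 0.289026
d₂ = d₁ − σ√T = 0.289026 − 0.280298 = 0.008727
e^{−rT} = 0.874667
N(d₁) = 0.613719,  N(d₂) = 0.503482
V = S·N(d₁) − K·e^{−rT}·N(d₂) = 151.834098 − 119.470392 = 32.363706 (the quoted price), and the Black–Scholes price is strictly increasing in σ, so σ is unique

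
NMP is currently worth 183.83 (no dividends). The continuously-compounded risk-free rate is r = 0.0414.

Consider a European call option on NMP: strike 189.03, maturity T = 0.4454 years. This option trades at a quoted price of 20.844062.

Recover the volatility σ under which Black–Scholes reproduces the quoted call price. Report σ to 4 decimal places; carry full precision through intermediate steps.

At σ = 0.4430 the Black–Scholes value reproduces the quote:
σ√T = 0.443·√0.4454 = 0.295651
d₁ = (ln(S/K) + (r+σ²/2)T) / (σ√T) = (ln(183.83/189.03) + (0.0414+0.443²/2)·0.4454) / 0.295651 = (-0.027894 + 0.062144) / 0.295651 = 0.115846
d₂ = d₁ − σ√T = 0.115846 − 0.295651 = -0.179805
e^{−rT} = 0.981729
N(d₁) = 0.546113,  N(d₂) = 0.428653
V = S·N(d₁) − K·e^{−rT}·N(d₂) = 100.391887 − 79.547824 = 20.844062 (the observed quote) — the price is monotone increasing in volatility, hence this σ is the only solution

sigma = 0.4430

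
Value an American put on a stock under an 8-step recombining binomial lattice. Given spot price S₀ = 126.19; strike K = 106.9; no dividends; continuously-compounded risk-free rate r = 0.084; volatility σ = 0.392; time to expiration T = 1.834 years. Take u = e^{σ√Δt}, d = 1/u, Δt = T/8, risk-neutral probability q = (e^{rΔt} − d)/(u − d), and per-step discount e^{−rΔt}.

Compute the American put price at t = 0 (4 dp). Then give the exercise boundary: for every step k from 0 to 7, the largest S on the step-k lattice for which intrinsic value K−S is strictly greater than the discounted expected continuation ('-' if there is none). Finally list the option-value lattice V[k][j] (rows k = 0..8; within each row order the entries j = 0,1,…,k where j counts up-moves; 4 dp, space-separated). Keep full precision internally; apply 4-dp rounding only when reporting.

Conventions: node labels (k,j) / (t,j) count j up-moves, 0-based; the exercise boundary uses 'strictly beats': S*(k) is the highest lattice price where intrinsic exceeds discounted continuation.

price = 10.8688
boundary = - - - 71.8600 59.5627 71.8600 59.5627 71.8600
tree:
10.8688
16.5550 5.7075
24.4946 9.4014 2.3024
35.0400 15.0895 4.1816 0.5469
47.3373 23.4567 7.4597 1.1257 0.0000
57.5302 35.0400 12.9931 2.3170 0.0000 0.0000
65.9787 47.3373 21.8837 4.7690 0.0000 0.0000 0.0000
72.9815 57.5302 35.0400 9.8159 0.0000 0.0000 0.0000 0.0000
78.7859 65.9787 47.3373 20.2039 0.0000 0.0000 0.0000 0.0000 0.0000

Δt=0.22925  u=1.20646  d=0.82887  q=0.50471  discount=0.98093
step 8 (expiry): payoffs max(K−S,0) = 78.7859 65.9787 47.3373 20.2039 0.0000 0.0000 0.0000 0.0000 0.0000
step 7: (k=7,j=0): S=33.9185, K−S=72.9815, hold=70.9426 ⇒ V=72.9815 exercise | (k=7,j=1): S=49.3698, K−S=57.5302, hold=55.4913 ⇒ V=57.5302 exercise | (k=7,j=2): S=71.8600, K−S=35.0400, hold=33.0012 ⇒ V=35.0400 exercise | (k=7,j=3): S=104.5953, K−S=2.3047, hold=9.8159 ⇒ V=9.8159 continue | (k=7,j=4): S=152.2431, K−S=0.0000, hold=0.0000 ⇒ V=0.0000 continue | (k=7,j=5): S=221.5965, K−S=0.0000, hold=0.0000 ⇒ V=0.0000 continue | (k=7,j=6): S=322.5434, K−S=0.0000, hold=0.0000 ⇒ V=0.0000 continue | (k=7,j=7): S=469.4762, K−S=0.0000, hold=0.0000 ⇒ V=0.0000 continue  boundary S*=71.8600
step 6: (k=6,j=0): S=40.9213, K−S=65.9787, hold=63.9399 ⇒ V=65.9787 exercise | (k=6,j=1): S=59.5627, K−S=47.3373, hold=45.2984 ⇒ V=47.3373 exercise | (k=6,j=2): S=86.6961, K−S=20.2039, hold=21.8837 ⇒ V=21.8837 continue | (k=6,j=3): S=126.1900, K−S=0.0000, hold=4.7690 ⇒ V=4.7690 continue | (k=6,j=4): S=183.6751, K−S=0.0000, hold=0.0000 ⇒ V=0.0000 continue | (k=6,j=5): S=267.3472, K−S=0.0000, hold=0.0000 ⇒ V=0.0000 continue | (k=6,j=6): S=389.1355, K−S=0.0000, hold=0.0000 ⇒ V=0.0000 continue  boundary S*=59.5627
step 5: (k=5,j=0): S=49.3698, K−S=57.5302, hold=55.4913 ⇒ V=57.5302 exercise | (k=5,j=1): S=71.8600, K−S=35.0400, hold=33.8328 ⇒ V=35.0400 exercise | (k=5,j=2): S=104.5953, K−S=2.3047, hold=12.9931 ⇒ V=12.9931 continue | (k=5,j=3): S=152.2431, K−S=0.0000, hold=2.3170 ⇒ V=2.3170 continue | (k=5,j=4): S=221.5965, K−S=0.0000, hold=0.0000 ⇒ V=0.0000 continue | (k=5,j=5): S=322.5434, K−S=0.0000, hold=0.0000 ⇒ V=0.0000 continue  boundary S*=71.8600
step 4: (k=4,j=0): S=59.5627, K−S=47.3373, hold=45.2984 ⇒ V=47.3373 exercise | (k=4,j=1): S=86.6961, K−S=20.2039, hold=23.4567 ⇒ V=23.4567 continue | (k=4,j=2): S=126.1900, K−S=0.0000, hold=7.4597 ⇒ V=7.4597 continue | (k=4,j=3): S=183.6751, K−S=0.0000, hold=1.1257 ⇒ V=1.1257 continue | (k=4,j=4): S=267.3472, K−S=0.0000, hold=0.0000 ⇒ V=0.0000 continue  boundary S*=59.5627
step 3: (k=3,j=0): S=71.8600, K−S=35.0400, hold=34.6116 ⇒ V=35.0400 exercise | (k=3,j=1): S=104.5953, K−S=2.3047, hold=15.0895 ⇒ V=15.0895 continue | (k=3,j=2): S=152.2431, K−S=0.0000, hold=4.1816 ⇒ V=4.1816 continue | (k=3,j=3): S=221.5965, K−S=0.0000, hold=0.5469 ⇒ V=0.5469 continue  boundary S*=71.8600
step 2: (k=2,j=0): S=86.6961, K−S=20.2039, hold=24.4946 ⇒ V=24.4946 continue | (k=2,j=1): S=126.1900, K−S=0.0000, hold=9.4014 ⇒ V=9.4014 continue | (k=2,j=2): S=183.6751, K−S=0.0000, hold=2.3024 ⇒ V=2.3024 continue  boundary S*=-
step 1: (k=1,j=0): S=104.5953, K−S=2.3047, hold=16.5550 ⇒ V=16.5550 continue | (k=1,j=1): S=152.2431, K−S=0.0000, hold=5.7075 ⇒ V=5.7075 continue  boundary S*=-
step 0: (k=0,j=0): S=126.1900, K−S=0.0000, hold=10.8688 ⇒ V=10.8688 continue  boundary S*=-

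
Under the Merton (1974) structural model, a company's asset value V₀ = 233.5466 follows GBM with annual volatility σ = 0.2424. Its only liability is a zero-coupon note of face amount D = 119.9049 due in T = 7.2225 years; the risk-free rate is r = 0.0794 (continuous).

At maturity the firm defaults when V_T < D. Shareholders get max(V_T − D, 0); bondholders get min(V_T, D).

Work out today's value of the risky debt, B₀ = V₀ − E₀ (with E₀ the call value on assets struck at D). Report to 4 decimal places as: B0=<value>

Apply the equity-as-call identities (strike 119.9049, horizon 7.2225 years):
d₁ = [ln(V₀/D) + (r + σ²/2)T] / (σ√T)
   = [ln(233.5466/119.9049) + (0.0794 + 0.5·0.2424²)·7.2225] / (0.2424·√7.2225)
   = [0.666683 + 0.785655] / 0.651443 = 2.229417
d₂ = d₁ − σ√T = 2.229417 − 0.651443 = 1.577974
N(d₁) = 0.987107,  N(d₂) = 0.942714,  e^(−rT) = 0.563568
E₀ = V₀·N(d₁) − D·e^(−rT)·N(d₂)
   = 233.5466·0.987107 − 119.9049·0.563568·0.942714 = 166.831911
B₀ = V₀ − E₀ = 233.5466 − 166.831911 = 66.714689

B0=66.7147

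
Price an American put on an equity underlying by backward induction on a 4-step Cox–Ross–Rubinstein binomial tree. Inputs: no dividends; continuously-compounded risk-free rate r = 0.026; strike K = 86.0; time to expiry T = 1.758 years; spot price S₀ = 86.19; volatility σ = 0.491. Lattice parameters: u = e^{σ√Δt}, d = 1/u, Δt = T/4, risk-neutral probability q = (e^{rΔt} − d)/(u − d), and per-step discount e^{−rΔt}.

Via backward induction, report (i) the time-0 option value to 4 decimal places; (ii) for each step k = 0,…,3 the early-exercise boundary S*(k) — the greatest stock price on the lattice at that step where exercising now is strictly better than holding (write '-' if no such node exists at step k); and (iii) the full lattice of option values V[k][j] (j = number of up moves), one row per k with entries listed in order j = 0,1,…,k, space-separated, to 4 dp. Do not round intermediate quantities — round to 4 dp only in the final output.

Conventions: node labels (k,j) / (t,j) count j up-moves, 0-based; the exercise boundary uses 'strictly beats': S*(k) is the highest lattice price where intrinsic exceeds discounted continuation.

Δt=0.43950, u=1.38473, d=0.72216, q=0.43668, disc=e^(-rΔt)=0.98864
k=4 terminal: V=max(K-S,0) → 62.5581 41.0505 0.0000 0.0000 0.0000
k=3: j=0 S=32.4608 intr=53.5392 cont=52.5621 V=53.5392[EX]; j=1 S=62.2430 intr=23.7570 cont=22.8619 V=23.7570[EX]; j=2 S=119.3502 intr=0.0000 cont=0.0000 V=0.0000[hold]; j=3 S=228.8522 intr=0.0000 cont=0.0000 V=0.0000[hold]  S*(3)=62.2430
k=2: j=0 S=44.9495 intr=41.0505 cont=40.0734 V=41.0505[EX]; j=1 S=86.1900 intr=0.0000 cont=13.2307 V=13.2307[hold]; j=2 S=165.2681 intr=0.0000 cont=0.0000 V=0.0000[hold]  S*(2)=44.9495
k=1: j=0 S=62.2430 intr=23.7570 cont=28.5738 V=28.5738[hold]; j=1 S=119.3502 intr=0.0000 cont=7.3685 V=7.3685[hold]  S*(1)=-
k=0: j=0 S=86.1900 intr=0.0000 cont=19.0944 V=19.0944[hold]  S*(0)=-

price = 19.0944
boundary = - - 44.9495 62.2430
tree:
19.0944
28.5738 7.3685
41.0505 13.2307 0.0000
53.5392 23.7570 0.0000 0.0000
62.5581 41.0505 0.0000 0.0000 0.0000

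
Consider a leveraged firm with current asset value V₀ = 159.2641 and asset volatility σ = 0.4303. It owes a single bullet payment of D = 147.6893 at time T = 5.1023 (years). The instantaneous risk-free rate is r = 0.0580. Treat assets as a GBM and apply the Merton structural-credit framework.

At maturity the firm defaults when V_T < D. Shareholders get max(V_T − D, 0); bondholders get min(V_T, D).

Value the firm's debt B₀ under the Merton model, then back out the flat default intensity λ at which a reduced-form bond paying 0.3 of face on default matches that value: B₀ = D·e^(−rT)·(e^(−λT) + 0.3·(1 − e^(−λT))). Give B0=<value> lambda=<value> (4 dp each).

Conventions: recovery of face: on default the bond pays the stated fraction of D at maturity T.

Apply the equity-as-call identities (strike 147.6893, horizon 5.1023 years):
d₁ = [ln(V₀/D) + (r + σ²/2)T] / (σ√T)
   = [ln(159.2641/147.6893) + (0.0580 + 0.5·0.4303²)·5.1023] / (0.4303·√5.1023)
   = [0.075453 + 0.768299] / 0.971973 = 0.868082
d₂ = d₁ − σ√T = 0.868082 − 0.971973 = -0.103891
N(d₁) = 0.807325,  N(d₂) = 0.458628,  e^(−rT) = 0.743837
E₀ = V₀·N(d₁) − D·e^(−rT)·N(d₂)
   = 159.2641·0.807325 − 147.6893·0.743837·0.458628 = 78.194569
B₀ = V₀ − E₀ = 159.2641 − 78.194569 = 81.069531
e^(−λT) = (B₀·e^(rT)/D − 0.3)/(1 − 0.3) = (81.0695·1.344381/147.6893 − 0.3)/0.7 = 0.62565200
λ = −ln(0.62565200)/5.1023 = 0.091912

B0=81.0695 lambda=0.0919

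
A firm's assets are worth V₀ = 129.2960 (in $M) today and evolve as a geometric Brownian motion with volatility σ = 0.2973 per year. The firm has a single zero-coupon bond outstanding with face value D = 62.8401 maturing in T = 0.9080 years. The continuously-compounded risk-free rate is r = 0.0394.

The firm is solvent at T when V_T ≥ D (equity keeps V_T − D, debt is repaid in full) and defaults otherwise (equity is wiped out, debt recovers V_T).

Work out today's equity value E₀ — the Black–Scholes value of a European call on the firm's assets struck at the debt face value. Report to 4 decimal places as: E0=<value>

E0=68.6931

With assets at 129.2960 and a single debt payment of 62.8401 at 0.9080 years:
d₁ = [ln(V₀/D) + (r + σ²/2)T] / (σ√T)
   = [ln(129.2960/62.8401) + (0.0394 + 0.5·0.2973²)·0.9080] / (0.2973·√0.9080)
   = [0.721511 + 0.075903] / 0.283294 = 2.814790
d₂ = d₁ − σ√T = 2.814790 − 0.283294 = 2.531496
N(d₁) = 0.997560,  N(d₂) = 0.994321,  e^(−rT) = 0.964857
E₀ = V₀·N(d₁) − D·e^(−rT)·N(d₂)
   = 129.2960·0.997560 − 62.8401·0.964857·0.994321 = 68.693057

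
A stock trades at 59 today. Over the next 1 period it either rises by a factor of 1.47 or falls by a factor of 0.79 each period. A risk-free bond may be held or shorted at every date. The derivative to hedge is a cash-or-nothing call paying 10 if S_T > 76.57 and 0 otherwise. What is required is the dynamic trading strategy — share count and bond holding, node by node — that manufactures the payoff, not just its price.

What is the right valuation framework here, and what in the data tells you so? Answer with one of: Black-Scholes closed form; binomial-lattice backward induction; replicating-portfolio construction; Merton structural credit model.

framework: replicating-portfolio construction

Key observation: what is demanded is not a single number but the (Δ, B) position at each node of the 1.47/0.79 tree starting at 59; constructing those positions is the replicating-portfolio method.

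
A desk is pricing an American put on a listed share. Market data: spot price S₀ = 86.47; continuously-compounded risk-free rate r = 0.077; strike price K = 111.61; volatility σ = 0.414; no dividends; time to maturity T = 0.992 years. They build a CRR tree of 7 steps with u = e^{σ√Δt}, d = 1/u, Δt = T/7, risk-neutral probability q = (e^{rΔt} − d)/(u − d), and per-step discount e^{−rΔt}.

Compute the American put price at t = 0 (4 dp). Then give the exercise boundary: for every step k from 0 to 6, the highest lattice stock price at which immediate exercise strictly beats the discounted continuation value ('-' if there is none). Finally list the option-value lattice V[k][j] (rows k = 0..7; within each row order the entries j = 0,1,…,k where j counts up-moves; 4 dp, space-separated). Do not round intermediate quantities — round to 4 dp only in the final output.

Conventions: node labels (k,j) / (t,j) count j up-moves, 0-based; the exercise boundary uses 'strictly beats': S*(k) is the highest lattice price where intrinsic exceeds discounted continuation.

Δt=0.14171  u=1.16865  d=0.85569  q=0.49617  discount=0.98915
step 7 (expiry): payoffs max(K−S,0) = 82.5650 71.9419 57.4335 37.6187 10.5567 0.0000 0.0000 0.0000
step 6: (k=6,j=0): S=33.9435, K−S=77.6665, hold=76.4553 ⇒ V=77.6665 exercise | (k=6,j=1): S=46.3581, K−S=65.2519, hold=64.0406 ⇒ V=65.2519 exercise | (k=6,j=2): S=63.3134, K−S=48.2966, hold=47.0853 ⇒ V=48.2966 exercise | (k=6,j=3): S=86.4700, K−S=25.1400, hold=23.9287 ⇒ V=25.1400 exercise | (k=6,j=4): S=118.0960, K−S=0.0000, hold=5.2610 ⇒ V=5.2610 continue | (k=6,j=5): S=161.2890, K−S=0.0000, hold=0.0000 ⇒ V=0.0000 continue | (k=6,j=6): S=220.2797, K−S=0.0000, hold=0.0000 ⇒ V=0.0000 continue  boundary S*=86.4700
step 5: (k=5,j=0): S=39.6681, K−S=71.9419, hold=70.7306 ⇒ V=71.9419 exercise | (k=5,j=1): S=54.1765, K−S=57.4335, hold=56.2222 ⇒ V=57.4335 exercise | (k=5,j=2): S=73.9913, K−S=37.6187, hold=36.4074 ⇒ V=37.6187 exercise | (k=5,j=3): S=101.0533, K−S=10.5567, hold=15.1108 ⇒ V=15.1108 continue | (k=5,j=4): S=138.0130, K−S=0.0000, hold=2.6219 ⇒ V=2.6219 continue | (k=5,j=5): S=188.4906, K−S=0.0000, hold=0.0000 ⇒ V=0.0000 continue  boundary S*=73.9913
step 4: (k=4,j=0): S=46.3581, K−S=65.2519, hold=64.0406 ⇒ V=65.2519 exercise | (k=4,j=1): S=63.3134, K−S=48.2966, hold=47.0853 ⇒ V=48.2966 exercise | (k=4,j=2): S=86.4700, K−S=25.1400, hold=26.1638 ⇒ V=26.1638 continue | (k=4,j=3): S=118.0960, K−S=0.0000, hold=8.8174 ⇒ V=8.8174 continue | (k=4,j=4): S=161.2890, K−S=0.0000, hold=1.3066 ⇒ V=1.3066 continue  boundary S*=63.3134
step 3: (k=3,j=0): S=54.1765, K−S=57.4335, hold=56.2222 ⇒ V=57.4335 exercise | (k=3,j=1): S=73.9913, K−S=37.6187, hold=36.9099 ⇒ V=37.6187 exercise | (k=3,j=2): S=101.0533, K−S=10.5567, hold=17.3664 ⇒ V=17.3664 continue | (k=3,j=3): S=138.0130, K−S=0.0000, hold=5.0355 ⇒ V=5.0355 continue  boundary S*=73.9913
step 2: (k=2,j=0): S=63.3134, K−S=48.2966, hold=47.0853 ⇒ V=48.2966 exercise | (k=2,j=1): S=86.4700, K−S=25.1400, hold=27.2708 ⇒ V=27.2708 continue | (k=2,j=2): S=118.0960, K−S=0.0000, hold=11.1261 ⇒ V=11.1261 continue  boundary S*=63.3134
step 1: (k=1,j=0): S=73.9913, K−S=37.6187, hold=37.4532 ⇒ V=37.6187 exercise | (k=1,j=1): S=101.0533, K−S=10.5567, hold=19.0512 ⇒ V=19.0512 continue  boundary S*=73.9913
step 0: (k=0,j=0): S=86.4700, K−S=25.1400, hold=28.0977 ⇒ V=28.0977 continue  boundary S*=-

price = 28.0977
boundary = - 73.9913 63.3134 73.9913 63.3134 73.9913 86.4700
tree:
28.0977
37.6187 19.0512
48.2966 27.2708 11.1261
57.4335 37.6187 17.3664 5.0355
65.2519 48.2966 26.1638 8.8174 1.3066
71.9419 57.4335 37.6187 15.1108 2.6219 0.0000
77.6665 65.2519 48.2966 25.1400 5.2610 0.0000 0.0000
82.5650 71.9419 57.4335 37.6187 10.5567 0.0000 0.0000 0.0000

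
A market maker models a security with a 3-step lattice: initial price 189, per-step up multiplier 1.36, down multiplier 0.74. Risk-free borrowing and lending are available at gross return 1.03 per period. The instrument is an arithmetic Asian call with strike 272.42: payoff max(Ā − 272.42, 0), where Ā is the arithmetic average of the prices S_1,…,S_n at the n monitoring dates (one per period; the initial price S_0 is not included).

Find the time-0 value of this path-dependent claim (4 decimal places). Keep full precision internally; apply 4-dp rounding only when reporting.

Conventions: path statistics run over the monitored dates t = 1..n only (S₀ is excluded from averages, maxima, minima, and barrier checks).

price = 9.9719

Risk-neutral up-probability p* = (R−d)/(u−d) = (1.03−0.74)/(1.36−0.74) = 0.4677; the claim prices as the p*-weighted sum of path payoffs discounted by R^3.
Enumerate all 2^3 = 8 price paths (U = up ×1.36, D = down ×0.74); each path with k up-moves has probability p*^k·(1−p*)^(3−k).
DDD: Ā=106.6479, payoff=0.0000, prob=0.150788
UDD: Ā=196.0016, payoff=0.0000, prob=0.132511
DUD: Ā=156.9416, payoff=0.0000, prob=0.132511
UUD: Ā=288.4332, payoff=16.0132, prob=0.116449
DDU: Ā=128.0372, payoff=0.0000, prob=0.132511
UDU: Ā=235.3116, payoff=0.0000, prob=0.116449
DUU: Ā=196.2516, payoff=0.0000, prob=0.116449
UUU: Ā=360.6785, payoff=88.2585, prob=0.102334
Price = Σ prob·payoff / R^3 = 10.896539 / 1.092727 = 9.9719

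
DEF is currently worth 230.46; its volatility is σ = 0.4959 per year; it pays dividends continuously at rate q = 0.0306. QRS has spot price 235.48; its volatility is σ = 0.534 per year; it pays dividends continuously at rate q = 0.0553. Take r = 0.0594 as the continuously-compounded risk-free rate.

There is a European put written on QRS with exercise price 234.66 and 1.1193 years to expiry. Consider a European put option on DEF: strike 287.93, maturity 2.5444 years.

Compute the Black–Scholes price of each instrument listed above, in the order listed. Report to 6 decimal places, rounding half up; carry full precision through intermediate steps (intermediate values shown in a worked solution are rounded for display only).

[QRS put K=234.66]
σ√T = 0.534·√1.1193 = 0.564956
d₁ = (ln(S/K) + (r−q+σ²/2)T) / (σ√T) = (ln(235.48/234.66) + (0.0594−0.0553+0.534²/2)·1.1193) / 0.564956 = (0.003488 + 0.164177) / 0.564956 = 0.296775
d₂ = d₁ − σ√T = 0.296775 − 0.564956 = -0.268180
e^{−rT} = 0.935676
e^{−qT} = 0.939979
N(−d₁) = 0.383319,  N(−d₂) = 0.605720
price = K·e^{−rT}·N(−d₂) − S·e^{−qT}·N(−d₁) = 132.995252 − 84.846260 = 48.148992
[DEF put K=287.93]
σ√T = 0.4959·√2.5444 = 0.791019
d₁ = (ln(S/K) + (r−q+σ²/2)T) / (σ√T) = (ln(230.46/287.93) + (0.0594−0.0306+0.4959²/2)·2.5444) / 0.791019 = (-0.222640 + 0.386134) / 0.791019 = 0.206688
d₂ = d₁ − σ√T = 0.206688 − 0.791019 = -0.584331
e^{−rT} = 0.859730
e^{−qT} = 0.925095
N(−d₁) = 0.418127,  N(−d₂) = 0.720501
price = K·e^{−rT}·N(−d₂) − S·e^{−qT}·N(−d₁) = 178.354255 − 89.143564 = 89.210690

price(QRS put K=234.66) = 48.148992
price(DEF put K=287.93) = 89.210690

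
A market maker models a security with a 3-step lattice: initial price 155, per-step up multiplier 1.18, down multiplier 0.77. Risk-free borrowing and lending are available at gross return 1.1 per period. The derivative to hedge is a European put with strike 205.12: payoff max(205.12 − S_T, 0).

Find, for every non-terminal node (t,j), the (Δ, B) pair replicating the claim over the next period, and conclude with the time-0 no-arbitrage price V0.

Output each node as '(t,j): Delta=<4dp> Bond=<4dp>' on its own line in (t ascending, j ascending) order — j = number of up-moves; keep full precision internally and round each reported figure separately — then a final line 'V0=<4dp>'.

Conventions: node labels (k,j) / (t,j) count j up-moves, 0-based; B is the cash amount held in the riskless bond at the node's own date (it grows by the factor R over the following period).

No-arbitrage ⇒ martingale measure with p* = (R−d)/(u−d) = 0.8049.
Expiry values: V(3,0)=134.3574, V(3,1)=96.6786, V(3,2)=38.9371, V(3,3)=0.0000
(2,0): S=91.8995. Δ = (V_up−V_dn)/(S_up−S_dn) = (96.6786−134.3574)/(108.4414−70.7626) = -1.0000. V = [p*·96.6786 + (1−p*)·134.3574]/1.1 = 94.5732. B = V − Δ·S = 186.4727.
(2,1): S=140.8330. Δ = (V_up−V_dn)/(S_up−S_dn) = (38.9371−96.6786)/(166.1829−108.4414) = -1.0000. V = [p*·38.9371 + (1−p*)·96.6786]/1.1 = 45.6397. B = V − Δ·S = 186.4727.
(2,2): S=215.8220. Δ = (V_up−V_dn)/(S_up−S_dn) = (0.0000−38.9371)/(254.6700−166.1829) = -0.4400. V = [p*·0.0000 + (1−p*)·38.9371]/1.1 = 6.9068. B = V − Δ·S = 101.8752.
(1,0): S=119.3500. Δ = (V_up−V_dn)/(S_up−S_dn) = (45.6397−94.5732)/(140.8330−91.8995) = -1.0000. V = [p*·45.6397 + (1−p*)·94.5732]/1.1 = 50.1707. B = V − Δ·S = 169.5207.
(1,1): S=182.9000. Δ = (V_up−V_dn)/(S_up−S_dn) = (6.9068−45.6397)/(215.8220−140.8330) = -0.5165. V = [p*·6.9068 + (1−p*)·45.6397]/1.1 = 13.1495. B = V − Δ·S = 107.6201.
(0,0): S=155.0000. Δ = (V_up−V_dn)/(S_up−S_dn) = (13.1495−50.1707)/(182.9000−119.3500) = -0.5826. V = [p*·13.1495 + (1−p*)·50.1707]/1.1 = 18.5210. B = V − Δ·S = 108.8166.
Check: Δ(0,0)·S0 + B(0,0) = 18.5210 = V0.

(0,0): Delta=-0.5826 Bond=108.8166
(1,0): Delta=-1.0000 Bond=169.5207
(1,1): Delta=-0.5165 Bond=107.6201
(2,0): Delta=-1.0000 Bond=186.4727
(2,1): Delta=-1.0000 Bond=186.4727
(2,2): Delta=-0.4400 Bond=101.8752
V0=18.5210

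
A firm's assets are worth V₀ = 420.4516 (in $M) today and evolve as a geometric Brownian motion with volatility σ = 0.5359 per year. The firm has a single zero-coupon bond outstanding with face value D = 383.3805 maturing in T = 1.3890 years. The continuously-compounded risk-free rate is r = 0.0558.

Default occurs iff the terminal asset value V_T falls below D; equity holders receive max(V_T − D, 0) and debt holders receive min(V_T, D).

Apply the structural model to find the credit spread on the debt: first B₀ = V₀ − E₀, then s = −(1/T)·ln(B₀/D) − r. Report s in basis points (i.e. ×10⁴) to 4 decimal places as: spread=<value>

Work the structural quantities from V₀ = 420.4516 against face 383.3805:
d₁ = [ln(V₀/D) + (r + σ²/2)T] / (σ√T)
   = [ln(420.4516/383.3805) + (0.0558 + 0.5·0.5359²)·1.3890] / (0.5359·√1.3890)
   = [0.092301 + 0.276959] / 0.631589 = 0.584652
d₂ = d₁ − σ√T = 0.584652 − 0.631589 = -0.046937
N(d₁) = 0.720609,  N(d₂) = 0.481282,  e^(−rT) = 0.925421
E₀ = V₀·N(d₁) − D·e^(−rT)·N(d₂)
   = 420.4516·0.720609 − 383.3805·0.925421·0.481282 = 132.228121
B₀ = V₀ − E₀ = 420.4516 − 132.228121 = 288.223479
spread = −(1/T)·ln(B₀/D) − r = −(1/1.3890)·ln(288.223479/383.3805) − 0.0558 = 0.14959368
in basis points: 0.14959368 × 10⁴ = 1495.9368 bp

spread=1495.9368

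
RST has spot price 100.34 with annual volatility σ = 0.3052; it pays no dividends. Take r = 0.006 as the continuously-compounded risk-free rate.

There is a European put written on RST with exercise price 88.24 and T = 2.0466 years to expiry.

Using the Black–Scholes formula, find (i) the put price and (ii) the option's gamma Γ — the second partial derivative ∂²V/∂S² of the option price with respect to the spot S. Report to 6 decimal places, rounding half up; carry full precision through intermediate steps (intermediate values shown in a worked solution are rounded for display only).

price = 10.432992
Γ = 0.007868

σ√T = 0.3052·√2.0466 = 0.436617
d₁ = (ln(S/K) + (r+σ²/2)T) / (σ√T) = (ln(100.34/88.24) + (0.006+0.3052²/2)·2.0466) / 0.436617 = (0.128504 + 0.107597) / 0.436617 = 0.540750
d₂ = d₁ − σ√T = 0.540750 − 0.436617 = 0.104133
e^{−rT} = 0.987795
N(−d₁) = 0.294340,  N(−d₂) = 0.458532
Put price V = K·e^{−rT}·N(−d₂) − S·N(−d₁) = 39.967050 − 29.534058 = 10.432992
φ(d₁) = (1/√(2π))·e^{−d₁²/2} = 0.344678
Γ = φ(d₁) / (S·σ·√T) = 0.007868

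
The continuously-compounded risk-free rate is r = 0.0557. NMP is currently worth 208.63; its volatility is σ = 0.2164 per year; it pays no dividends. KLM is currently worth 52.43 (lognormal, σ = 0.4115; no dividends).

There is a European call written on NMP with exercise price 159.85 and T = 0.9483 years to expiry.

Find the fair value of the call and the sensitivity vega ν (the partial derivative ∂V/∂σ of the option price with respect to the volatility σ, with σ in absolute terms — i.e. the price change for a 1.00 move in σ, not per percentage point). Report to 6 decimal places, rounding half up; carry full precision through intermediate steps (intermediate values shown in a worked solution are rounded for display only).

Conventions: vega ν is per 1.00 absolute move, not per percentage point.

price = 58.062650
ν = 21.827035

σ√T = 0.2164·√0.9483 = 0.210732
d₁ = (ln(S/K) + (r+σ²/2)T) / (σ√T) = (ln(208.63/159.85) + (0.0557+0.2164²/2)·0.9483) / 0.210732 = (0.266326 + 0.075024) / 0.210732 = 1.619835
d₂ = d₁ − σ√T = 1.619835 − 0.210732 = 1.409103
e^{−rT} = 0.948550
N(d₁) = 0.947366,  N(d₂) = 0.920598
Call price V = S·N(d₁) − K·e^{−rT}·N(d₂) = 197.648991 − 139.586341 = 58.062650
φ(d₁) = (1/√(2π))·e^{−d₁²/2} = 0.107435
ν = S·φ(d₁)·√T = 21.827035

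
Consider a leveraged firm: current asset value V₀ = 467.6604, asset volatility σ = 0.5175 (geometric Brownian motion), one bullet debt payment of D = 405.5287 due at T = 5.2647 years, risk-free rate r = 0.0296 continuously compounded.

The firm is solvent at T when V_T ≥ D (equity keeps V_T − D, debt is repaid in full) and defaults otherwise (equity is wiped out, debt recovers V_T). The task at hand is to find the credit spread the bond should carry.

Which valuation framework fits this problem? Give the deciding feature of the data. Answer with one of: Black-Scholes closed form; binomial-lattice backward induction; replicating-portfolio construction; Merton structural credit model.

framework: Merton structural credit model

Key observation: the question is about default risk generated by asset-value dynamics against a debt face of 405.5287 — the structural framework prices exactly that.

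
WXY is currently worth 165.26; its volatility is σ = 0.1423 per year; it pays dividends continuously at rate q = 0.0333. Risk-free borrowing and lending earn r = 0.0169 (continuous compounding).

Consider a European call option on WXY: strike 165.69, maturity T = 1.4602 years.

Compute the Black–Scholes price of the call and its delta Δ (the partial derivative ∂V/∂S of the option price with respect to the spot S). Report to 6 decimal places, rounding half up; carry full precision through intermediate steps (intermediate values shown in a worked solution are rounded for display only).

price = 8.942787
Δ = 0.450296

σ√T = 0.1423·√1.4602 = 0.171954
d₁ = (ln(S/K) + (r−q+σ²/2)T) / (σ√T) = (ln(165.26/165.69) + (0.0169−0.0333+0.1423²/2)·1.4602) / 0.171954 = (-0.002599 − 0.009163) / 0.171954 = -0.068401
d₂ = d₁ − σ√T = -0.068401 − 0.171954 = -0.240355
e^{−rT} = 0.975625
e^{−qT} = 0.952539
N(d₁) = 0.472733,  N(d₂) = 0.405028
Call price V = S·e^{−qT}·N(d₁) − K·e^{−rT}·N(d₂) = 74.415998 − 65.473211 = 8.942787
Δ = e^{−qT}·N(d₁) = 0.450296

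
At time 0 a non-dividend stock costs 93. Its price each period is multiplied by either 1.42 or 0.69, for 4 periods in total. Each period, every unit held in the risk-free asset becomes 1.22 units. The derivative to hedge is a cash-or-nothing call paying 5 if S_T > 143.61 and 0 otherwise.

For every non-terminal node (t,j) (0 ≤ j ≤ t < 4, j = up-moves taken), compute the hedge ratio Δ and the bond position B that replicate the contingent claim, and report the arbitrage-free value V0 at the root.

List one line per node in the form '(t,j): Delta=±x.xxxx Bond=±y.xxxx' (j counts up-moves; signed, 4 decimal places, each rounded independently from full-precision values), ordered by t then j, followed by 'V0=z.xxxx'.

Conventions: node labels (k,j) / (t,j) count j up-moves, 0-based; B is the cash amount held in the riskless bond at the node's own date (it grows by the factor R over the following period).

(0,0): Delta=0.0176 Bond=-0.0605
(1,0): Delta=0.0378 Bond=-1.3719
(1,1): Delta=0.0139 Bond=0.4160
(2,0): Delta=0.0000 Bond=0.0000
(2,1): Delta=0.0447 Bond=-2.3053
(2,2): Delta=0.0082 Bond=1.5690
(3,0): Delta=0.0000 Bond=0.0000
(3,1): Delta=0.0000 Bond=0.0000
(3,2): Delta=0.0529 Bond=-3.8738
(3,3): Delta=0.0000 Bond=4.0984
V0=1.5737

Risk-neutral probability p* = (R−d)/(u−d) = (1.22−0.69)/(1.42−0.69) = 0.7260.
Terminal payoffs: V(4,0)=0.0000, V(4,1)=0.0000, V(4,2)=0.0000, V(4,3)=5.0000, V(4,4)=5.0000
(3,0): S=30.5513. Δ = (V_up−V_dn)/(S_up−S_dn) = (0.0000−0.0000)/(43.3829−21.0804) = 0.0000. V = [p*·0.0000 + (1−p*)·0.0000]/1.22 = 0.0000. B = V − Δ·S = 0.0000.
(3,1): S=62.8738. Δ = (V_up−V_dn)/(S_up−S_dn) = (0.0000−0.0000)/(89.2807−43.3829) = 0.0000. V = [p*·0.0000 + (1−p*)·0.0000]/1.22 = 0.0000. B = V − Δ·S = 0.0000.
(3,2): S=129.3924. Δ = (V_up−V_dn)/(S_up−S_dn) = (5.0000−0.0000)/(183.7372−89.2807) = 0.0529. V = [p*·5.0000 + (1−p*)·0.0000]/1.22 = 2.9755. B = V − Δ·S = -3.8738.
(3,3): S=266.2858. Δ = (V_up−V_dn)/(S_up−S_dn) = (5.0000−5.0000)/(378.1258−183.7372) = 0.0000. V = [p*·5.0000 + (1−p*)·5.0000]/1.22 = 4.0984. B = V − Δ·S = 4.0984.
(2,0): S=44.2773. Δ = (V_up−V_dn)/(S_up−S_dn) = (0.0000−0.0000)/(62.8738−30.5513) = 0.0000. V = [p*·0.0000 + (1−p*)·0.0000]/1.22 = 0.0000. B = V − Δ·S = 0.0000.
(2,1): S=91.1214. Δ = (V_up−V_dn)/(S_up−S_dn) = (2.9755−0.0000)/(129.3924−62.8738) = 0.0447. V = [p*·2.9755 + (1−p*)·0.0000]/1.22 = 1.7707. B = V − Δ·S = -2.3053.
(2,2): S=187.5252. Δ = (V_up−V_dn)/(S_up−S_dn) = (4.0984−2.9755)/(266.2858−129.3924) = 0.0082. V = [p*·4.0984 + (1−p*)·2.9755]/1.22 = 3.1072. B = V − Δ·S = 1.5690.
(1,0): S=64.1700. Δ = (V_up−V_dn)/(S_up−S_dn) = (1.7707−0.0000)/(91.1214−44.2773) = 0.0378. V = [p*·1.7707 + (1−p*)·0.0000]/1.22 = 1.0538. B = V − Δ·S = -1.3719.
(1,1): S=132.0600. Δ = (V_up−V_dn)/(S_up−S_dn) = (3.1072−1.7707)/(187.5252−91.1214) = 0.0139. V = [p*·3.1072 + (1−p*)·1.7707]/1.22 = 2.2467. B = V − Δ·S = 0.4160.
(0,0): S=93.0000. Δ = (V_up−V_dn)/(S_up−S_dn) = (2.2467−1.0538)/(132.0600−64.1700) = 0.0176. V = [p*·2.2467 + (1−p*)·1.0538]/1.22 = 1.5737. B = V − Δ·S = -0.0605.
Sanity check at the root: Δ(0,0)·S0 + B(0,0) reproduces V0 = 1.5737.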